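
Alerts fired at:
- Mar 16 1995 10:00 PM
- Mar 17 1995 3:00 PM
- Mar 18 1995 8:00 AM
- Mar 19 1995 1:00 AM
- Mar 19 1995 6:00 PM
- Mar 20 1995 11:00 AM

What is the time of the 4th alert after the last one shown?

Gaps: 17, 17, 17, 17, 17 hours — each event is 17 hours after the previous one.
Mar 20 1995 11:00 AM + 17 h = Mar 21 1995 4:00 AM.
Mar 21 1995 4:00 AM + 17 h = Mar 21 1995 9:00 PM.
Mar 21 1995 9:00 PM + 17 h = Mar 22 1995 2:00 PM.
Mar 22 1995 2:00 PM + 17 h = Mar 23 1995 7:00 AM.

Mar 23 1995 7:00 AM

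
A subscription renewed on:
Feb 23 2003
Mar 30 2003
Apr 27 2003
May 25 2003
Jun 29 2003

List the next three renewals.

Jul 27 2003, Aug 31 2003, Sep 28 2003

Every date is a Sunday; gaps 35, 28, 28, 35 days.
Each is the last Sunday of its month (at least one falls on the 29th or later, ruling out '4th Sunday').
Last Sunday of July 2003: Jul 27 2003.
August 2003 ends with Sunday Aug 31 2003.
September 2003 ends with Sunday Sep 28 2003.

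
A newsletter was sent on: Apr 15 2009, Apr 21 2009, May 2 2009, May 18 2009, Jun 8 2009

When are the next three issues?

Intervals are 6, 11, 16, 21 days — an arithmetic progression with common difference 5.
Next gap: 26 days. Jun 8 2009 + 26 days = Jul 4 2009.
Next gap: 31 days. Jul 4 2009 + 31 days = Aug 4 2009.
Next gap: 36 days. Aug 4 2009 + 36 days = Sep 9 2009.

Jul 4 2009, Aug 4 2009, Sep 9 2009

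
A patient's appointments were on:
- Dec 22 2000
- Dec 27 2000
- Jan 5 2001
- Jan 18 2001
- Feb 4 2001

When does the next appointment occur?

The spacing grows by 4 each time: 5, 9, 13, 17 days.
Next gap: 21 days. Feb 4 2001 + 21 days = Feb 25 2001.

Feb 25 2001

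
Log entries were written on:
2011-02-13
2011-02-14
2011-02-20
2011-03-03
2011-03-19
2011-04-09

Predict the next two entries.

Intervals are 1, 6, 11, 16, 21 days — an arithmetic progression with common difference 5.
Next gap: 26 days. 2011-04-09 + 26 days = 2011-05-05.
Next gap: 31 days. 2011-05-05 + 31 days = 2011-06-05.

2011-05-05, 2011-06-05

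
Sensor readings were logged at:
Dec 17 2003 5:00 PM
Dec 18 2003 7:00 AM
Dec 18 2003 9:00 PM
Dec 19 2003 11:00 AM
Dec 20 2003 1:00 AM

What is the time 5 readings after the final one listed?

Dec 22 2003 11:00 PM

The interval is a steady 14 hours (14, 14, 14, 14).
Dec 20 2003 1:00 AM + 14 h = Dec 20 2003 3:00 PM.
Dec 20 2003 3:00 PM + 14 h = Dec 21 2003 5:00 AM.
Dec 21 2003 5:00 AM + 14 h = Dec 21 2003 7:00 PM.
Dec 21 2003 7:00 PM + 14 h = Dec 22 2003 9:00 AM.
Dec 22 2003 9:00 AM + 14 h = Dec 22 2003 11:00 PM.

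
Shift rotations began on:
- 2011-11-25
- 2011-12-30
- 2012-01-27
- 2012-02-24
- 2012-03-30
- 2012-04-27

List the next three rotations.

All Fridays; the gaps (35, 28, 28, 35, 28) vary with month length.
This is the last Friday of each month.
May 2012 ends with Friday 2012-05-25.
Last Friday of June 2012: 2012-06-29.
Last Friday of July 2012: 2012-07-27.

2012-05-25, 2012-06-29, 2012-07-27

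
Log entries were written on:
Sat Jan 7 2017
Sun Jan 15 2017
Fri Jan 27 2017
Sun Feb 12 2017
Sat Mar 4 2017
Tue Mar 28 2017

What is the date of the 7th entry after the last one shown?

Tue Jan 2 2018

The spacing grows by 4 each time: 8, 12, 16, 20, 24 days.
Next gap: 28 days. Tue Mar 28 2017 + 28 days = Tue Apr 25 2017.
Next gap: 32 days. Tue Apr 25 2017 + 32 days = Sat May 27 2017.
Next gap: 36 days. Sat May 27 2017 + 36 days = Sun Jul 2 2017.
Next gap: 40 days. Sun Jul 2 2017 + 40 days = Fri Aug 11 2017.
Next gap: 44 days. Fri Aug 11 2017 + 44 days = Sun Sep 24 2017.
Next gap: 48 days. Sun Sep 24 2017 + 48 days = Sat Nov 11 2017.
Next gap: 52 days. Sat Nov 11 2017 + 52 days = Tue Jan 2 2018.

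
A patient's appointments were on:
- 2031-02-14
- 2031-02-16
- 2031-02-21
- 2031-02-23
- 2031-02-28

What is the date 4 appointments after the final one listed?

2031-03-14

Every event lands on a Friday or Sunday (gaps cycle 2, 5, 2, 5).
So the schedule is: every Friday and Sunday.
The following Sunday is 2031-03-02.
Next Friday: 2031-03-07.
The following Sunday is 2031-03-09.
Next Friday: 2031-03-14.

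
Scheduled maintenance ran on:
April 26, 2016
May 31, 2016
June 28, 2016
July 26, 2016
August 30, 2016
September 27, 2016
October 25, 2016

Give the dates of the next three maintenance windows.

All Tuesdays; the gaps (35, 28, 28, 35, 28, 28) vary with month length.
This is the last Tuesday of each month.
November 2016 ends with Tuesday November 29, 2016.
December 2016 ends with Tuesday December 27, 2016.
January 2017 ends with Tuesday January 31, 2017.

November 29, 2016; December 27, 2016; January 31, 2017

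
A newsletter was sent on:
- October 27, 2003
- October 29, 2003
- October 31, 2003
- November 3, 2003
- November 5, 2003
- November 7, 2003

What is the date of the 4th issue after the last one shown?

Gaps: 2, 2, 3, 2, 2 days — not constant, but cyclic with period 3.
The events fall on every Monday, Wednesday and Friday.
Next Monday: November 10, 2003.
Next Wednesday: November 12, 2003.
The following Friday is November 14, 2003.
Next Monday: November 17, 2003.

November 17, 2003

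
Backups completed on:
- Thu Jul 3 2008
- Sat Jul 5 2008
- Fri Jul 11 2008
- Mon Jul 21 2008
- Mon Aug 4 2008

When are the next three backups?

Fri Aug 22 2008, Sat Sep 13 2008, Thu Oct 9 2008

Gaps: 2, 6, 10, 14 days — each gap is 4 larger than the previous one.
Next gap: 18 days. Mon Aug 4 2008 + 18 days = Fri Aug 22 2008.
Next gap: 22 days. Fri Aug 22 2008 + 22 days = Sat Sep 13 2008.
Next gap: 26 days. Sat Sep 13 2008 + 26 days = Thu Oct 9 2008.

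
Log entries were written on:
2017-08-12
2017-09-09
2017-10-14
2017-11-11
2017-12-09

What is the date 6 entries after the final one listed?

2018-06-09

All dates are Saturdays, 28, 35, 28, 28 days apart.
Specifically, the 2nd Saturday of each month.
January 2018 — 2nd Saturday is 2018-01-13.
2nd Saturday of February 2018: 2018-02-10.
March 2018 — 2nd Saturday is 2018-03-10.
2nd Saturday of April 2018: 2018-04-14.
May 2018 — 2nd Saturday is 2018-05-12.
June 2018 — 2nd Saturday is 2018-06-09.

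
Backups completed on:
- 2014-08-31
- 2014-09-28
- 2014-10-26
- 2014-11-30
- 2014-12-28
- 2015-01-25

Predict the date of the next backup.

2015-02-22

These are Sundays with 28, 28, 35, 28, 28-day gaps.
Each is the final Sunday of its month — 2014-08-31 is past the 28th, so '4th Sunday' doesn't fit.
Last Sunday of February 2015: 2015-02-22.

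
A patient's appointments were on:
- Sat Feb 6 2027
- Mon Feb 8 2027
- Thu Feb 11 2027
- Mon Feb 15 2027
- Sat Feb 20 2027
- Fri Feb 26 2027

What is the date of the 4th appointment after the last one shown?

Gaps: 2, 3, 4, 5, 6 days — each gap is 1 larger than the previous one.
Next gap: 7 days. Fri Feb 26 2027 + 7 days = Fri Mar 5 2027.
Next gap: 8 days. Fri Mar 5 2027 + 8 days = Sat Mar 13 2027.
Next gap: 9 days. Sat Mar 13 2027 + 9 days = Mon Mar 22 2027.
Next gap: 10 days. Mon Mar 22 2027 + 10 days = Thu Apr 1 2027.

Thu Apr 1 2027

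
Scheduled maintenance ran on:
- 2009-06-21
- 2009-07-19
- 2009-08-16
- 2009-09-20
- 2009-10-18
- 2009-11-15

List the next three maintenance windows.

2009-12-20, 2010-01-17, 2010-02-21

Gaps: 28, 28, 35, 28, 28 days — a mix of 28 and 35. Every date is a Sunday.
Each is the 3rd Sunday of its month.
December 2009 — 3rd Sunday is 2009-12-20.
3rd Sunday of January 2010: 2010-01-17.
February 2010 — 3rd Sunday is 2010-02-21.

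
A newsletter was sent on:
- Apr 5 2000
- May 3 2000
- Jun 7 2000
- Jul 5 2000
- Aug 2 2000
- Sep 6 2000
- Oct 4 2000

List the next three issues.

Nov 1 2000, Dec 6 2000, Jan 3 2001

These are Wednesdays at 28- or 35-day spacing (28, 35, 28, 28, 35, 28).
The pattern: 1st Wednesday of the month.
1st Wednesday of November 2000: Nov 1 2000.
December 2000 — 1st Wednesday is Dec 6 2000.
1st Wednesday of January 2001: Jan 3 2001.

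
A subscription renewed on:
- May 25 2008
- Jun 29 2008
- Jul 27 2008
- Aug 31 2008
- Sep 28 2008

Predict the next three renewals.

All Sundays; the gaps (35, 28, 35, 28) vary with month length.
This is the last Sunday of each month.
Last Sunday of October 2008: Oct 26 2008.
November 2008 ends with Sunday Nov 30 2008.
Last Sunday of December 2008: Dec 28 2008.

Oct 26 2008, Nov 30 2008, Dec 28 2008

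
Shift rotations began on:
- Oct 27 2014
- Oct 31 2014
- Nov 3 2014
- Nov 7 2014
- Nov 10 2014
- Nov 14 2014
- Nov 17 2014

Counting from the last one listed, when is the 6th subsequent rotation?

The gap pattern 4, 3, 4, 3, 4, 3 repeats every 2 events.
These are the Mondays and Fridays of each week.
Next Friday: Nov 21 2014.
The following Monday is Nov 24 2014.
The following Friday is Nov 28 2014.
Next Monday: Dec 1 2014.
The following Friday is Dec 5 2014.
Next Monday: Dec 8 2014.

Dec 8 2014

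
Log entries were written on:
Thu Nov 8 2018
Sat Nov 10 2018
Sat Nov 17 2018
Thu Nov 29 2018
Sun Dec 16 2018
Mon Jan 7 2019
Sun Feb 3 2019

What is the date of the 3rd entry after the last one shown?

Sat May 25 2019

Gaps: 2, 7, 12, 17, 22, 27 days — each gap is 5 larger than the previous one.
Next gap: 32 days. Sun Feb 3 2019 + 32 days = Thu Mar 7 2019.
Next gap: 37 days. Thu Mar 7 2019 + 37 days = Sat Apr 13 2019.
Next gap: 42 days. Sat Apr 13 2019 + 42 days = Sat May 25 2019.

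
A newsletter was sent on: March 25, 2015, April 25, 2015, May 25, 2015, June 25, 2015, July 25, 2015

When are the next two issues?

August 25, 2015; September 25, 2015

Gaps: 31, 30, 31, 30 days — not constant. Every event is on the 25th of the month.
Pattern: the 25th of each month.
Next: August 2015 → August 25, 2015.
Next: September 2015 → September 25, 2015.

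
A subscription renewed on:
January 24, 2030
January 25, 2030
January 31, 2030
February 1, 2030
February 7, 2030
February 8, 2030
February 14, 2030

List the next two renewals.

February 15, 2030; February 21, 2030

Every event lands on a Thursday or Friday (gaps cycle 1, 6, 1, 6, 1, 6).
So the schedule is: every Thursday and Friday.
The following Friday is February 15, 2030.
The following Thursday is February 21, 2030.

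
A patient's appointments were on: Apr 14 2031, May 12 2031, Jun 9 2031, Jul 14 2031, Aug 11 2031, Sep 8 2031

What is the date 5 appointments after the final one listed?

Feb 9 2032

These are Mondays at 28- or 35-day spacing (28, 28, 35, 28, 28).
The pattern: 2nd Monday of the month.
October 2031 — 2nd Monday is Oct 13 2031.
2nd Monday of November 2031: Nov 10 2031.
December 2031 — 2nd Monday is Dec 8 2031.
January 2032 — 2nd Monday is Jan 12 2032.
February 2032 — 2nd Monday is Feb 9 2032.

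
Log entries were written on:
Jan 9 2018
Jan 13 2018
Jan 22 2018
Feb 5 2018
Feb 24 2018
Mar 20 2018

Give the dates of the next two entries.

Intervals are 4, 9, 14, 19, 24 days — an arithmetic progression with common difference 5.
Next gap: 29 days. Mar 20 2018 + 29 days = Apr 18 2018.
Next gap: 34 days. Apr 18 2018 + 34 days = May 22 2018.

Apr 18 2018, May 22 2018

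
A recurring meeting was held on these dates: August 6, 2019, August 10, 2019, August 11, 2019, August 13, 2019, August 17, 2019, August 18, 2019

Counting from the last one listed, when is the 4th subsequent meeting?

Gaps: 4, 1, 2, 4, 1 days — not constant, but cyclic with period 3.
The events fall on every Tuesday, Saturday and Sunday.
The following Tuesday is August 20, 2019.
Next Saturday: August 24, 2019.
Next Sunday: August 25, 2019.
Next Tuesday: August 27, 2019.

August 27, 2019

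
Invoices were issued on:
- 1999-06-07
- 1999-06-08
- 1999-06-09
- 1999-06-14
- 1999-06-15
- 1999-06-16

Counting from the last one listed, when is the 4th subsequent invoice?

The gap pattern 1, 1, 5, 1, 1 repeats every 3 events.
These are the Mondays, Tuesdays and Wednesdays of each week.
Next Monday: 1999-06-21.
Next Tuesday: 1999-06-22.
Next Wednesday: 1999-06-23.
The following Monday is 1999-06-28.

1999-06-28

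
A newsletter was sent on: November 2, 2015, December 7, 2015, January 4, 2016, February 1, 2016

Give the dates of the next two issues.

March 7, 2016; April 4, 2016

Gaps: 35, 28, 28 days — a mix of 28 and 35. Every date is a Monday.
Each is the 1st Monday of its month.
1st Monday of March 2016: March 7, 2016.
April 2016 — 1st Monday is April 4, 2016.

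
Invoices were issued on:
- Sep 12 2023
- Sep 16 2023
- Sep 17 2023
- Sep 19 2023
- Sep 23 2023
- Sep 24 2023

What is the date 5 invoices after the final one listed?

Gaps: 4, 1, 2, 4, 1 days — not constant, but cyclic with period 3.
The events fall on every Tuesday, Saturday and Sunday.
The following Tuesday is Sep 26 2023.
Next Saturday: Sep 30 2023.
The following Sunday is Oct 1 2023.
Next Tuesday: Oct 3 2023.
Next Saturday: Oct 7 2023.

Oct 7 2023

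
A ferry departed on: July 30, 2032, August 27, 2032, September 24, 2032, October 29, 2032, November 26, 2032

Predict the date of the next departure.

December 31, 2032

All Fridays; the gaps (28, 28, 35, 28) vary with month length.
This is the last Friday of each month.
Last Friday of December 2032: December 31, 2032.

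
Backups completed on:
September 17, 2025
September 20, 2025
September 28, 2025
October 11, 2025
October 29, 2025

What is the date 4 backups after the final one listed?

February 28, 2026

Intervals are 3, 8, 13, 18 days — an arithmetic progression with common difference 5.
Next gap: 23 days. October 29, 2025 + 23 days = November 21, 2025.
Next gap: 28 days. November 21, 2025 + 28 days = December 19, 2025.
Next gap: 33 days. December 19, 2025 + 33 days = January 21, 2026.
Next gap: 38 days. January 21, 2026 + 38 days = February 28, 2026.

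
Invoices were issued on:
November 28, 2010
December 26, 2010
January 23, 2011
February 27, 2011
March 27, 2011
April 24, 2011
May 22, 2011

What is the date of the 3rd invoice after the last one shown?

All dates are Sundays, 28, 28, 35, 28, 28, 28 days apart.
Specifically, the 4th Sunday of each month.
4th Sunday of June 2011: June 26, 2011.
July 2011 — 4th Sunday is July 24, 2011.
August 2011 — 4th Sunday is August 28, 2011.

August 28, 2011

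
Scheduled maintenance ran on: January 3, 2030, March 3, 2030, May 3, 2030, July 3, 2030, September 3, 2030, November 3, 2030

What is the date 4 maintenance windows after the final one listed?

July 3, 2031

Each date is the 3rd; the gaps (59, 61, 61, 62, 61) track the month lengths.
The rule is the 3rd of every 2 months.
January 2031: January 3, 2031.
March 2031: March 3, 2031.
Next: May 2031 → May 3, 2031.
Next: July 2031 → July 3, 2031.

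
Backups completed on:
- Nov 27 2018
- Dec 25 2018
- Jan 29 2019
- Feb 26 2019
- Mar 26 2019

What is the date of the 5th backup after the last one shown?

Aug 27 2019

These are Tuesdays with 28, 35, 28, 28-day gaps.
Each is the final Tuesday of its month — Jan 29 2019 is past the 28th, so '4th Tuesday' doesn't fit.
Last Tuesday of April 2019: Apr 30 2019.
May 2019 ends with Tuesday May 28 2019.
June 2019 ends with Tuesday Jun 25 2019.
Last Tuesday of July 2019: Jul 30 2019.
August 2019 ends with Tuesday Aug 27 2019.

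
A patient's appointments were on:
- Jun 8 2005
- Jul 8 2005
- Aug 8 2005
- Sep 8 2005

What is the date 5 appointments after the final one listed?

Gaps: 30, 31, 31 days — not constant. Every event is on the 8th of the month.
Pattern: the 8th of each month.
October 2005: Oct 8 2005.
Next: November 2005 → Nov 8 2005.
Next: December 2005 → Dec 8 2005.
Next: January 2006 → Jan 8 2006.
February 2006: Feb 8 2006.

Feb 8 2006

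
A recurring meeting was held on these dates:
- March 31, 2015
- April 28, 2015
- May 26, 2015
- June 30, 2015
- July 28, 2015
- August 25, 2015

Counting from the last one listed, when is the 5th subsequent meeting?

All Tuesdays; the gaps (28, 28, 35, 28, 28) vary with month length.
This is the last Tuesday of each month.
Last Tuesday of September 2015: September 29, 2015.
Last Tuesday of October 2015: October 27, 2015.
November 2015 ends with Tuesday November 24, 2015.
December 2015 ends with Tuesday December 29, 2015.
January 2016 ends with Tuesday January 26, 2016.

January 26, 2016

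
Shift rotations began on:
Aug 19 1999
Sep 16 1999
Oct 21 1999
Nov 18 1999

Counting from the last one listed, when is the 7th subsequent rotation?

These are Thursdays at 28- or 35-day spacing (28, 35, 28).
The pattern: 3rd Thursday of the month.
December 1999 — 3rd Thursday is Dec 16 1999.
January 2000 — 3rd Thursday is Jan 20 2000.
3rd Thursday of February 2000: Feb 17 2000.
March 2000 — 3rd Thursday is Mar 16 2000.
3rd Thursday of April 2000: Apr 20 2000.
3rd Thursday of May 2000: May 18 2000.
June 2000 — 3rd Thursday is Jun 15 2000.

Jun 15 2000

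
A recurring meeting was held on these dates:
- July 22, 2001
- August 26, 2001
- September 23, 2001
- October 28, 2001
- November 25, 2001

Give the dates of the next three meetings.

December 23, 2001; January 27, 2002; February 24, 2002

All dates are Sundays, 35, 28, 35, 28 days apart.
Specifically, the 4th Sunday of each month.
4th Sunday of December 2001: December 23, 2001.
4th Sunday of January 2002: January 27, 2002.
February 2002 — 4th Sunday is February 24, 2002.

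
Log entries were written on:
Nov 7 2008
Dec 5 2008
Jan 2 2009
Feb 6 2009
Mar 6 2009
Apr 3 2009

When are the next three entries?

May 1 2009, Jun 5 2009, Jul 3 2009

All dates are Fridays, 28, 28, 35, 28, 28 days apart.
Specifically, the 1st Friday of each month.
May 2009 — 1st Friday is May 1 2009.
June 2009 — 1st Friday is Jun 5 2009.
1st Friday of July 2009: Jul 3 2009.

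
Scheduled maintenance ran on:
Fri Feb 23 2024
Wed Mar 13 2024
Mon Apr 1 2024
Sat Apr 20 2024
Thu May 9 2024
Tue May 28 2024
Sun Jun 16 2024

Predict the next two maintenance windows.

Fri Jul 5 2024, Wed Jul 24 2024

Every event comes 19 days after the last (19, 19, 19, 19, 19, 19).
Sun Jun 16 2024 + 19 days = Fri Jul 5 2024.
Fri Jul 5 2024 + 19 days = Wed Jul 24 2024.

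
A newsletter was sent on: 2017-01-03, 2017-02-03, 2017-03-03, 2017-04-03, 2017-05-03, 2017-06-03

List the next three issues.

Gaps: 31, 28, 31, 30, 31 days — not constant. Every event is on the 3rd of the month.
Pattern: the 3rd of each month.
July 2017: 2017-07-03.
August 2017: 2017-08-03.
Next: September 2017 → 2017-09-03.

2017-07-03, 2017-08-03, 2017-09-03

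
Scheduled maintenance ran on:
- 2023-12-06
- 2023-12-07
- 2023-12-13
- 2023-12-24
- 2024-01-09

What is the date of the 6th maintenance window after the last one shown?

The spacing grows by 5 each time: 1, 6, 11, 16 days.
Next gap: 21 days. 2024-01-09 + 21 days = 2024-01-30.
Next gap: 26 days. 2024-01-30 + 26 days = 2024-02-25.
Next gap: 31 days. 2024-02-25 + 31 days = 2024-03-27.
Next gap: 36 days. 2024-03-27 + 36 days = 2024-05-02.
Next gap: 41 days. 2024-05-02 + 41 days = 2024-06-12.
Next gap: 46 days. 2024-06-12 + 46 days = 2024-07-28.

2024-07-28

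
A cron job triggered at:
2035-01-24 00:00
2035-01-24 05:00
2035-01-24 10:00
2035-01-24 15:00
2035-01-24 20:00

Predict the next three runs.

Spacing: 5, 5, 5, 5 h — constant 5 h.
2035-01-24 20:00 + 5 h = 2035-01-25 01:00.
2035-01-25 01:00 + 5 h = 2035-01-25 06:00.
2035-01-25 06:00 + 5 h = 2035-01-25 11:00.

2035-01-25 01:00, 2035-01-25 06:00, 2035-01-25 11:00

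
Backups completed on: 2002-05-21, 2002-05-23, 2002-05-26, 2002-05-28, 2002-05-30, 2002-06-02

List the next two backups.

2002-06-04, 2002-06-06

Gaps: 2, 3, 2, 2, 3 days — not constant, but cyclic with period 3.
The events fall on every Tuesday, Thursday and Sunday.
Next Tuesday: 2002-06-04.
The following Thursday is 2002-06-06.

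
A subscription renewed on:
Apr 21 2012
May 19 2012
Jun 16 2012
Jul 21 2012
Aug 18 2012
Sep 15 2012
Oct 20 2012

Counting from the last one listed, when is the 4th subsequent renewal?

Feb 16 2013

All dates are Saturdays, 28, 28, 35, 28, 28, 35 days apart.
Specifically, the 3rd Saturday of each month.
3rd Saturday of November 2012: Nov 17 2012.
December 2012 — 3rd Saturday is Dec 15 2012.
January 2013 — 3rd Saturday is Jan 19 2013.
3rd Saturday of February 2013: Feb 16 2013.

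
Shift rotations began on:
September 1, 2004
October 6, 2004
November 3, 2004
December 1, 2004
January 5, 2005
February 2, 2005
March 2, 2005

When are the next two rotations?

These are Wednesdays at 28- or 35-day spacing (35, 28, 28, 35, 28, 28).
The pattern: 1st Wednesday of the month.
1st Wednesday of April 2005: April 6, 2005.
May 2005 — 1st Wednesday is May 4, 2005.

April 6, 2005; May 4, 2005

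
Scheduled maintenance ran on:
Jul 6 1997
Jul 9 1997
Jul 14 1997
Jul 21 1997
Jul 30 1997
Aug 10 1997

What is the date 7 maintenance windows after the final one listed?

Dec 21 1997

Gaps: 3, 5, 7, 9, 11 days — each gap is 2 larger than the previous one.
Next gap: 13 days. Aug 10 1997 + 13 days = Aug 23 1997.
Next gap: 15 days. Aug 23 1997 + 15 days = Sep 7 1997.
Next gap: 17 days. Sep 7 1997 + 17 days = Sep 24 1997.
Next gap: 19 days. Sep 24 1997 + 19 days = Oct 13 1997.
Next gap: 21 days. Oct 13 1997 + 21 days = Nov 3 1997.
Next gap: 23 days. Nov 3 1997 + 23 days = Nov 26 1997.
Next gap: 25 days. Nov 26 1997 + 25 days = Dec 21 1997.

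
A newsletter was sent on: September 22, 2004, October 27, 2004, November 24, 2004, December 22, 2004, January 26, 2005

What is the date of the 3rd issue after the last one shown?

All dates are Wednesdays, 35, 28, 28, 35 days apart.
Specifically, the 4th Wednesday of each month.
February 2005 — 4th Wednesday is February 23, 2005.
4th Wednesday of March 2005: March 23, 2005.
4th Wednesday of April 2005: April 27, 2005.

April 27, 2005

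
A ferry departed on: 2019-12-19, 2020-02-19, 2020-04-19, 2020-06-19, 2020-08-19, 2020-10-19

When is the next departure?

2020-12-19

Each date is the 19th; the gaps (62, 60, 61, 61, 61) track the month lengths.
The rule is the 19th of every 2 months.
Next: December 2020 → 2020-12-19.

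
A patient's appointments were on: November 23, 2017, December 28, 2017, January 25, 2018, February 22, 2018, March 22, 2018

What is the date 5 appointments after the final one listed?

August 23, 2018

Gaps: 35, 28, 28, 28 days — a mix of 28 and 35. Every date is a Thursday.
Each is the 4th Thursday of its month.
April 2018 — 4th Thursday is April 26, 2018.
May 2018 — 4th Thursday is May 24, 2018.
4th Thursday of June 2018: June 28, 2018.
July 2018 — 4th Thursday is July 26, 2018.
4th Thursday of August 2018: August 23, 2018.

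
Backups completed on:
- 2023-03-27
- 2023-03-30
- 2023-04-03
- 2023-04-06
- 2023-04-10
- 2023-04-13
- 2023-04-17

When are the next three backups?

2023-04-20, 2023-04-24, 2023-04-27

Gaps: 3, 4, 3, 4, 3, 4 days — not constant, but cyclic with period 2.
The events fall on every Monday and Thursday.
The following Thursday is 2023-04-20.
Next Monday: 2023-04-24.
Next Thursday: 2023-04-27.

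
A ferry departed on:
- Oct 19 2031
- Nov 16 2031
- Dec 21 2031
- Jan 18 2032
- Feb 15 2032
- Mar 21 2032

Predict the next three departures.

Gaps: 28, 35, 28, 28, 35 days — a mix of 28 and 35. Every date is a Sunday.
Each is the 3rd Sunday of its month.
April 2032 — 3rd Sunday is Apr 18 2032.
3rd Sunday of May 2032: May 16 2032.
3rd Sunday of June 2032: Jun 20 2032.

Apr 18 2032, May 16 2032, Jun 20 2032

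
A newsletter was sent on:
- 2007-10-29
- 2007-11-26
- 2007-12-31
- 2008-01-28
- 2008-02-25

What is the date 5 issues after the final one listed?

Every date is a Monday; gaps 28, 35, 28, 28 days.
Each is the last Monday of its month (at least one falls on the 29th or later, ruling out '4th Monday').
March 2008 ends with Monday 2008-03-31.
April 2008 ends with Monday 2008-04-28.
May 2008 ends with Monday 2008-05-26.
June 2008 ends with Monday 2008-06-30.
July 2008 ends with Monday 2008-07-28.

2008-07-28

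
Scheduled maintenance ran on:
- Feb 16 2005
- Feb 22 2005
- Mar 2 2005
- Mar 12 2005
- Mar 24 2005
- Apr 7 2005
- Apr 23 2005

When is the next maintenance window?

Intervals are 6, 8, 10, 12, 14, 16 days — an arithmetic progression with common difference 2.
Next gap: 18 days. Apr 23 2005 + 18 days = May 11 2005.

May 11 2005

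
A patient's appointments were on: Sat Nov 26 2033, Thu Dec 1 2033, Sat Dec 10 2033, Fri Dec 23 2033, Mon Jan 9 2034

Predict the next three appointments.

Mon Jan 30 2034, Fri Feb 24 2034, Sat Mar 25 2034

Gaps: 5, 9, 13, 17 days — each gap is 4 larger than the previous one.
Next gap: 21 days. Mon Jan 9 2034 + 21 days = Mon Jan 30 2034.
Next gap: 25 days. Mon Jan 30 2034 + 25 days = Fri Feb 24 2034.
Next gap: 29 days. Fri Feb 24 2034 + 29 days = Sat Mar 25 2034.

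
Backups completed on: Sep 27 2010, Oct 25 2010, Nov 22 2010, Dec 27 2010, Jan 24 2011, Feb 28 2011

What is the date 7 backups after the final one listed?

All dates are Mondays, 28, 28, 35, 28, 35 days apart.
Specifically, the 4th Monday of each month.
March 2011 — 4th Monday is Mar 28 2011.
4th Monday of April 2011: Apr 25 2011.
May 2011 — 4th Monday is May 23 2011.
4th Monday of June 2011: Jun 27 2011.
July 2011 — 4th Monday is Jul 25 2011.
August 2011 — 4th Monday is Aug 22 2011.
September 2011 — 4th Monday is Sep 26 2011.

Sep 26 2011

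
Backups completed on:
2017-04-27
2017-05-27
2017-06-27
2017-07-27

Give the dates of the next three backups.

2017-08-27, 2017-09-27, 2017-10-27

The day-of-month is always 27 (30, 31, 30 days between events).
So this recurs on the 27th of each month.
August 2017: 2017-08-27.
Next: September 2017 → 2017-09-27.
Next: October 2017 → 2017-10-27.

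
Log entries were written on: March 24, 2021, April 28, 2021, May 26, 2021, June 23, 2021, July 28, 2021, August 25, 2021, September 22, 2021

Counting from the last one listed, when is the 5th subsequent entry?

February 23, 2022

Gaps: 35, 28, 28, 35, 28, 28 days — a mix of 28 and 35. Every date is a Wednesday.
Each is the 4th Wednesday of its month.
4th Wednesday of October 2021: October 27, 2021.
4th Wednesday of November 2021: November 24, 2021.
December 2021 — 4th Wednesday is December 22, 2021.
January 2022 — 4th Wednesday is January 26, 2022.
February 2022 — 4th Wednesday is February 23, 2022.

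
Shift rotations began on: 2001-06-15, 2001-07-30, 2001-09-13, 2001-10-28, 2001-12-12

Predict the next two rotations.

2002-01-26, 2002-03-12

Every event comes 45 days after the last (45, 45, 45, 45).
2001-12-12 + 45 days = 2002-01-26.
2002-01-26 + 45 days = 2002-03-12.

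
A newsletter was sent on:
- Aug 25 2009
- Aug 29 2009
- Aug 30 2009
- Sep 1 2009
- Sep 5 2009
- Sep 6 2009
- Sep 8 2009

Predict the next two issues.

The gap pattern 4, 1, 2, 4, 1, 2 repeats every 3 events.
These are the Tuesdays, Saturdays and Sundays of each week.
The following Saturday is Sep 12 2009.
The following Sunday is Sep 13 2009.

Sep 12 2009, Sep 13 2009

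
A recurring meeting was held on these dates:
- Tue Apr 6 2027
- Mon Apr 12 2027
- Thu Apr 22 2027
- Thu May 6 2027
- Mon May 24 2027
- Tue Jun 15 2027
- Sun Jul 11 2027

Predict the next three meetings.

The spacing grows by 4 each time: 6, 10, 14, 18, 22, 26 days.
Next gap: 30 days. Sun Jul 11 2027 + 30 days = Tue Aug 10 2027.
Next gap: 34 days. Tue Aug 10 2027 + 34 days = Mon Sep 13 2027.
Next gap: 38 days. Mon Sep 13 2027 + 38 days = Thu Oct 21 2027.

Tue Aug 10 2027, Mon Sep 13 2027, Thu Oct 21 2027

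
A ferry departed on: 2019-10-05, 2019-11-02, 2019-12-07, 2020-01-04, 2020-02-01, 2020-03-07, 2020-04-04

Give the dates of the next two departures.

2020-05-02, 2020-06-06

These are Saturdays at 28- or 35-day spacing (28, 35, 28, 28, 35, 28).
The pattern: 1st Saturday of the month.
1st Saturday of May 2020: 2020-05-02.
June 2020 — 1st Saturday is 2020-06-06.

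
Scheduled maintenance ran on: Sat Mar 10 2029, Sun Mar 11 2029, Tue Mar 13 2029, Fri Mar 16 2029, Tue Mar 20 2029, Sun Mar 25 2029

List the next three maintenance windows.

Intervals are 1, 2, 3, 4, 5 days — an arithmetic progression with common difference 1.
Next gap: 6 days. Sun Mar 25 2029 + 6 days = Sat Mar 31 2029.
Next gap: 7 days. Sat Mar 31 2029 + 7 days = Sat Apr 7 2029.
Next gap: 8 days. Sat Apr 7 2029 + 8 days = Sun Apr 15 2029.

Sat Mar 31 2029, Sat Apr 7 2029, Sun Apr 15 2029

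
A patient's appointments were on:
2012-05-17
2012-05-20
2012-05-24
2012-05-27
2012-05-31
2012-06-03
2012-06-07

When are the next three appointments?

Gaps: 3, 4, 3, 4, 3, 4 days — not constant, but cyclic with period 2.
The events fall on every Thursday and Sunday.
The following Sunday is 2012-06-10.
Next Thursday: 2012-06-14.
The following Sunday is 2012-06-17.

2012-06-10, 2012-06-14, 2012-06-17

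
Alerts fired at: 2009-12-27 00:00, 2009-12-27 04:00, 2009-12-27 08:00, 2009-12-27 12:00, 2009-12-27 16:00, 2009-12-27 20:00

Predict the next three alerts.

2009-12-28 00:00, 2009-12-28 04:00, 2009-12-28 08:00

The interval is a steady 4 hours (4, 4, 4, 4, 4).
2009-12-27 20:00 + 4 h = 2009-12-28 00:00.
2009-12-28 00:00 + 4 h = 2009-12-28 04:00.
2009-12-28 04:00 + 4 h = 2009-12-28 08:00.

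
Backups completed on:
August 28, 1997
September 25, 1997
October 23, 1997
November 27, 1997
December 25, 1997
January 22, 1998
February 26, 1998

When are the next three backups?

March 26, 1998; April 23, 1998; May 28, 1998

Gaps: 28, 28, 35, 28, 28, 35 days — a mix of 28 and 35. Every date is a Thursday.
Each is the 4th Thursday of its month.
March 1998 — 4th Thursday is March 26, 1998.
April 1998 — 4th Thursday is April 23, 1998.
May 1998 — 4th Thursday is May 28, 1998.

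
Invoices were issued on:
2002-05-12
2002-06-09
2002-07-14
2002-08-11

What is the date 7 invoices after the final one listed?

All dates are Sundays, 28, 35, 28 days apart.
Specifically, the 2nd Sunday of each month.
September 2002 — 2nd Sunday is 2002-09-08.
October 2002 — 2nd Sunday is 2002-10-13.
2nd Sunday of November 2002: 2002-11-10.
2nd Sunday of December 2002: 2002-12-08.
2nd Sunday of January 2003: 2003-01-12.
February 2003 — 2nd Sunday is 2003-02-09.
2nd Sunday of March 2003: 2003-03-09.

2003-03-09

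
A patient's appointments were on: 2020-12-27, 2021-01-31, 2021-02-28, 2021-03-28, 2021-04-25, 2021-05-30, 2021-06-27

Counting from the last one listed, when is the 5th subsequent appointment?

2021-11-28

All Sundays; the gaps (35, 28, 28, 28, 35, 28) vary with month length.
This is the last Sunday of each month.
Last Sunday of July 2021: 2021-07-25.
August 2021 ends with Sunday 2021-08-29.
Last Sunday of September 2021: 2021-09-26.
Last Sunday of October 2021: 2021-10-31.
November 2021 ends with Sunday 2021-11-28.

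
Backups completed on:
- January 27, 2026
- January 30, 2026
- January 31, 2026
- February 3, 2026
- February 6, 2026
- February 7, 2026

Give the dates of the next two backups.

Every event lands on a Tuesday or Friday or Saturday (gaps cycle 3, 1, 3, 3, 1).
So the schedule is: every Tuesday, Friday and Saturday.
Next Tuesday: February 10, 2026.
Next Friday: February 13, 2026.

February 10, 2026; February 13, 2026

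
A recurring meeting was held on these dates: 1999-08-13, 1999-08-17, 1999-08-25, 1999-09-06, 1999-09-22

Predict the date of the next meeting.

1999-10-12

Intervals are 4, 8, 12, 16 days — an arithmetic progression with common difference 4.
Next gap: 20 days. 1999-09-22 + 20 days = 1999-10-12.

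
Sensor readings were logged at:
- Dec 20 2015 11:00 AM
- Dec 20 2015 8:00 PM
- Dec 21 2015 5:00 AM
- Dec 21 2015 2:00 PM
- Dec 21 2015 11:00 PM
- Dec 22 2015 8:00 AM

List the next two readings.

Gaps: 9, 9, 9, 9, 9 hours — each event is 9 hours after the previous one.
Dec 22 2015 8:00 AM + 9 h = Dec 22 2015 5:00 PM.
Dec 22 2015 5:00 PM + 9 h = Dec 23 2015 2:00 AM.

Dec 22 2015 5:00 PM, Dec 23 2015 2:00 AM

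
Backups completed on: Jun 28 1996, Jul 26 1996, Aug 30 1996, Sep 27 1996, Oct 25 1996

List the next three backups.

These are Fridays with 28, 35, 28, 28-day gaps.
Each is the final Friday of its month — Aug 30 1996 is past the 28th, so '4th Friday' doesn't fit.
Last Friday of November 1996: Nov 29 1996.
Last Friday of December 1996: Dec 27 1996.
January 1997 ends with Friday Jan 31 1997.

Nov 29 1996, Dec 27 1996, Jan 31 1997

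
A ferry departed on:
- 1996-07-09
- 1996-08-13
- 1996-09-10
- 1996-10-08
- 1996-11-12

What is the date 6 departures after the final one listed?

Gaps: 35, 28, 28, 35 days — a mix of 28 and 35. Every date is a Tuesday.
Each is the 2nd Tuesday of its month.
December 1996 — 2nd Tuesday is 1996-12-10.
January 1997 — 2nd Tuesday is 1997-01-14.
2nd Tuesday of February 1997: 1997-02-11.
2nd Tuesday of March 1997: 1997-03-11.
April 1997 — 2nd Tuesday is 1997-04-08.
May 1997 — 2nd Tuesday is 1997-05-13.

1997-05-13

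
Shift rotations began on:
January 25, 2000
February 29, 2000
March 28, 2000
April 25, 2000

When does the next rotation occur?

Every date is a Tuesday; gaps 35, 28, 28 days.
Each is the last Tuesday of its month (at least one falls on the 29th or later, ruling out '4th Tuesday').
May 2000 ends with Tuesday May 30, 2000.

May 30, 2000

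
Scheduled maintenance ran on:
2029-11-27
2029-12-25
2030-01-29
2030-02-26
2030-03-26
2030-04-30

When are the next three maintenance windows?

These are Tuesdays with 28, 35, 28, 28, 35-day gaps.
Each is the final Tuesday of its month — 2030-01-29 is past the 28th, so '4th Tuesday' doesn't fit.
May 2030 ends with Tuesday 2030-05-28.
June 2030 ends with Tuesday 2030-06-25.
July 2030 ends with Tuesday 2030-07-30.

2030-05-28, 2030-06-25, 2030-07-30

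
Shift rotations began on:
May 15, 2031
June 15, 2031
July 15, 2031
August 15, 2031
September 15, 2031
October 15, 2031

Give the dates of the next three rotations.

Gaps: 31, 30, 31, 31, 30 days — not constant. Every event is on the 15th of the month.
Pattern: the 15th of each month.
Next: November 2031 → November 15, 2031.
Next: December 2031 → December 15, 2031.
January 2032: January 15, 2032.

November 15, 2031; December 15, 2031; January 15, 2032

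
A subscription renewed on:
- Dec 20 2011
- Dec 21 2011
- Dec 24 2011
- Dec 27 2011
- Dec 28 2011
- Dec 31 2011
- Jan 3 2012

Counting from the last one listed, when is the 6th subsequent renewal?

Jan 17 2012

Every event lands on a Tuesday or Wednesday or Saturday (gaps cycle 1, 3, 3, 1, 3, 3).
So the schedule is: every Tuesday, Wednesday and Saturday.
The following Wednesday is Jan 4 2012.
The following Saturday is Jan 7 2012.
Next Tuesday: Jan 10 2012.
Next Wednesday: Jan 11 2012.
Next Saturday: Jan 14 2012.
The following Tuesday is Jan 17 2012.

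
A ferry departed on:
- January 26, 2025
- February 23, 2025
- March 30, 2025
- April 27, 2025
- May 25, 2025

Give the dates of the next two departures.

These are Sundays with 28, 35, 28, 28-day gaps.
Each is the final Sunday of its month — March 30, 2025 is past the 28th, so '4th Sunday' doesn't fit.
June 2025 ends with Sunday June 29, 2025.
July 2025 ends with Sunday July 27, 2025.

June 29, 2025; July 27, 2025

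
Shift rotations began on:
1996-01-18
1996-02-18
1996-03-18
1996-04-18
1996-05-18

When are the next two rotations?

1996-06-18, 1996-07-18

Gaps: 31, 29, 31, 30 days — not constant. Every event is on the 18th of the month.
Pattern: the 18th of each month.
Next: June 1996 → 1996-06-18.
Next: July 1996 → 1996-07-18.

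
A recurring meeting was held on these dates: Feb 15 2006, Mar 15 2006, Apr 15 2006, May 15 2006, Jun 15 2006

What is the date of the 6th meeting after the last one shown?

Dec 15 2006

Each date is the 15th; the gaps (28, 31, 30, 31) track the month lengths.
The rule is the 15th of each month.
July 2006: Jul 15 2006.
Next: August 2006 → Aug 15 2006.
Next: September 2006 → Sep 15 2006.
October 2006: Oct 15 2006.
November 2006: Nov 15 2006.
Next: December 2006 → Dec 15 2006.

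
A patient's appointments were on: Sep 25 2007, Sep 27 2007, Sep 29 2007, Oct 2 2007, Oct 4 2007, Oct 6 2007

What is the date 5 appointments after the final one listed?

Oct 18 2007

Gaps: 2, 2, 3, 2, 2 days — not constant, but cyclic with period 3.
The events fall on every Tuesday, Thursday and Saturday.
The following Tuesday is Oct 9 2007.
Next Thursday: Oct 11 2007.
The following Saturday is Oct 13 2007.
Next Tuesday: Oct 16 2007.
The following Thursday is Oct 18 2007.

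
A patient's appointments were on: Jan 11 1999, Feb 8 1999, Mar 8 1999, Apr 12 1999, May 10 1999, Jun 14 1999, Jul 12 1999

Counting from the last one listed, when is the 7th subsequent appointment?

These are Mondays at 28- or 35-day spacing (28, 28, 35, 28, 35, 28).
The pattern: 2nd Monday of the month.
2nd Monday of August 1999: Aug 9 1999.
September 1999 — 2nd Monday is Sep 13 1999.
October 1999 — 2nd Monday is Oct 11 1999.
2nd Monday of November 1999: Nov 8 1999.
2nd Monday of December 1999: Dec 13 1999.
January 2000 — 2nd Monday is Jan 10 2000.
2nd Monday of February 2000: Feb 14 2000.

Feb 14 2000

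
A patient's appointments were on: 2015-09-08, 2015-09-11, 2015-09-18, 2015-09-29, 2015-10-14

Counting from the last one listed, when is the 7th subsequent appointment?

Intervals are 3, 7, 11, 15 days — an arithmetic progression with common difference 4.
Next gap: 19 days. 2015-10-14 + 19 days = 2015-11-02.
Next gap: 23 days. 2015-11-02 + 23 days = 2015-11-25.
Next gap: 27 days. 2015-11-25 + 27 days = 2015-12-22.
Next gap: 31 days. 2015-12-22 + 31 days = 2016-01-22.
Next gap: 35 days. 2016-01-22 + 35 days = 2016-02-26.
Next gap: 39 days. 2016-02-26 + 39 days = 2016-04-05.
Next gap: 43 days. 2016-04-05 + 43 days = 2016-05-18.

2016-05-18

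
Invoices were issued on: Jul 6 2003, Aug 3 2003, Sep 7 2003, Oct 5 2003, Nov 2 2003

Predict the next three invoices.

Dec 7 2003, Jan 4 2004, Feb 1 2004

These are Sundays at 28- or 35-day spacing (28, 35, 28, 28).
The pattern: 1st Sunday of the month.
1st Sunday of December 2003: Dec 7 2003.
January 2004 — 1st Sunday is Jan 4 2004.
February 2004 — 1st Sunday is Feb 1 2004.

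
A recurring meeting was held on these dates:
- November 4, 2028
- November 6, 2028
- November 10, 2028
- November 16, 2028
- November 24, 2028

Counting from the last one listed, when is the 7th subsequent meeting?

March 16, 2029

Gaps: 2, 4, 6, 8 days — each gap is 2 larger than the previous one.
Next gap: 10 days. November 24, 2028 + 10 days = December 4, 2028.
Next gap: 12 days. December 4, 2028 + 12 days = December 16, 2028.
Next gap: 14 days. December 16, 2028 + 14 days = December 30, 2028.
Next gap: 16 days. December 30, 2028 + 16 days = January 15, 2029.
Next gap: 18 days. January 15, 2029 + 18 days = February 2, 2029.
Next gap: 20 days. February 2, 2029 + 20 days = February 22, 2029.
Next gap: 22 days. February 22, 2029 + 22 days = March 16, 2029.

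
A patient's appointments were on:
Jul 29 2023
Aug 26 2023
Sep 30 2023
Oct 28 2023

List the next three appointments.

These are Saturdays with 28, 35, 28-day gaps.
Each is the final Saturday of its month — Jul 29 2023 is past the 28th, so '4th Saturday' doesn't fit.
Last Saturday of November 2023: Nov 25 2023.
December 2023 ends with Saturday Dec 30 2023.
Last Saturday of January 2024: Jan 27 2024.

Nov 25 2023, Dec 30 2023, Jan 27 2024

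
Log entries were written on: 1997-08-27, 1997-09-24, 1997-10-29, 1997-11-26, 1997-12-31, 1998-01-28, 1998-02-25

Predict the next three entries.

All Wednesdays; the gaps (28, 35, 28, 35, 28, 28) vary with month length.
This is the last Wednesday of each month.
March 1998 ends with Wednesday 1998-03-25.
April 1998 ends with Wednesday 1998-04-29.
May 1998 ends with Wednesday 1998-05-27.

1998-03-25, 1998-04-29, 1998-05-27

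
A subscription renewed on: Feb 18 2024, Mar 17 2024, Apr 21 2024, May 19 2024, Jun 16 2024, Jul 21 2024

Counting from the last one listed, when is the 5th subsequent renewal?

Dec 15 2024

All dates are Sundays, 28, 35, 28, 28, 35 days apart.
Specifically, the 3rd Sunday of each month.
3rd Sunday of August 2024: Aug 18 2024.
3rd Sunday of September 2024: Sep 15 2024.
3rd Sunday of October 2024: Oct 20 2024.
3rd Sunday of November 2024: Nov 17 2024.
December 2024 — 3rd Sunday is Dec 15 2024.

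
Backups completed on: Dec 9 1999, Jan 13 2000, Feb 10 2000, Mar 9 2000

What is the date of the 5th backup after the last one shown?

Aug 10 2000

Gaps: 35, 28, 28 days — a mix of 28 and 35. Every date is a Thursday.
Each is the 2nd Thursday of its month.
2nd Thursday of April 2000: Apr 13 2000.
May 2000 — 2nd Thursday is May 11 2000.
2nd Thursday of June 2000: Jun 8 2000.
2nd Thursday of July 2000: Jul 13 2000.
2nd Thursday of August 2000: Aug 10 2000.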